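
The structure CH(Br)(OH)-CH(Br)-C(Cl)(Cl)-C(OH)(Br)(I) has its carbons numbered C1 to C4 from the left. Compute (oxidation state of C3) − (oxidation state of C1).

C3: 2C, 2Cl → 0 + 2 = +2
C1: 1C, 1H, 1O, 1Br → 0 − 1 + 1 + 1 = +1
Difference: +2 − (+1) = +1.

+1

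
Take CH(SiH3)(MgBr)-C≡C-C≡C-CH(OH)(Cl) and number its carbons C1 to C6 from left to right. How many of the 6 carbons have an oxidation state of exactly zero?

4

Tallying each carbon's bonds:
C1: 1C, 1H, 1Mg, 1Si → 0 − 1 − 1 − 1 = -3
C2: 4C → 0 = 0
C3: 4C → 0 = 0
C4: 4C → 0 = 0
C5: 4C → 0 = 0
C6: 1C, 1H, 1O, 1Cl → 0 − 1 + 1 + 1 = +1
4 carbons (C2, C3, C4, C5) meet the condition.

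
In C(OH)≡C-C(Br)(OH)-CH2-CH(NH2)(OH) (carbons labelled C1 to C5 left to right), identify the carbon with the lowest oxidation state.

C4

Tallying each carbon's bonds:
C1: 3C, 1O → 0 + 1 = +1
C2: 4C → 0 = 0
C3: 2C, 1O, 1Br → 0 + 1 + 1 = +2
C4: 2C, 2H → 0 − 2 = -2
C5: 1C, 1H, 1O, 1N → 0 − 1 + 1 + 1 = +1
The most reduced carbon is C4 at -2.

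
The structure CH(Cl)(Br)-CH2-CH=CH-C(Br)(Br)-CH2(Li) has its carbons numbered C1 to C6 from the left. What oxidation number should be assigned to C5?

+2

C5 has one bond to C (0), one bond to C (0), one bond to Br (+1), one bond to Br (+1).
Oxidation state = 0 + 0 + 1 + 1 = +2.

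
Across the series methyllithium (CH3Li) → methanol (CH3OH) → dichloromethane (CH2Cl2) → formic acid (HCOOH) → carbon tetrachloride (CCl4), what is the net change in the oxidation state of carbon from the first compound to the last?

Carbon oxidation states along the series — methyllithium: -4, methanol: -2, dichloromethane: 0, formic acid: +2, carbon tetrachloride: +4.
Net change = +4 − (-4) = +8.

+8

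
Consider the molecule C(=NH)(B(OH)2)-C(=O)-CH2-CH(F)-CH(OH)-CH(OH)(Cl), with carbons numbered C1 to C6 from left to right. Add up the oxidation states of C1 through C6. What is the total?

+2

Tallying each carbon's bonds:
C1: 1C, 2N, 1B → 0 + 2 − 1 = +1
C2: 2C, 2O → 0 + 2 = +2
C3: 2C, 2H → 0 − 2 = -2
C4: 2C, 1H, 1F → 0 − 1 + 1 = 0
C5: 2C, 1H, 1O → 0 − 1 + 1 = 0
C6: 1C, 1H, 1O, 1Cl → 0 − 1 + 1 + 1 = +1
Sum = +1 + 2 − 2 + 0 + 0 + 1 = +2.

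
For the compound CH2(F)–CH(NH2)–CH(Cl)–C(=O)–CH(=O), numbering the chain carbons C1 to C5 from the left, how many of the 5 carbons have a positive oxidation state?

Tallying each carbon's bonds:
C1: 1C, 2H, 1F → 0 − 2 + 1 = -1
C2: 2C, 1H, 1N → 0 − 1 + 1 = 0
C3: 2C, 1H, 1Cl → 0 − 1 + 1 = 0
C4: 2C, 2O → 0 + 2 = +2
C5: 1C, 1H, 2O → 0 − 1 + 2 = +1
2 carbons (C4, C5) meet the condition.

2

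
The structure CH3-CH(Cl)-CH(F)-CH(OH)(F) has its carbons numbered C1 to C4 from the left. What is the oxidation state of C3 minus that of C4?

C3: 2C, 1H, 1F → 0 − 1 + 1 = 0
C4: 1C, 1H, 1O, 1F → 0 − 1 + 1 + 1 = +1
Difference: 0 − (+1) = -1.

-1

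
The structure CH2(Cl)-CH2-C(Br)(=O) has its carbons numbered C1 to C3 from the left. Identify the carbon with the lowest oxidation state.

C2

Assign +1 per bond to O/N/halogen, −1 per bond to H or an electropositive element, and 0 per bond to carbon. Tallying each carbon:
C1: 1C, 2H, 1Cl → 0 − 2 + 1 = -1
C2: 2C, 2H → 0 − 2 = -2
C3: 1C, 2O, 1Br → 0 + 2 + 1 = +3
The most reduced carbon is C2 at -2.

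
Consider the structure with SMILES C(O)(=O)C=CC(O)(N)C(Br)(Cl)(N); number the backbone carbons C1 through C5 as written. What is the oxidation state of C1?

+3

Assign +1 per bond to O/N/halogen, −1 per bond to H or an electropositive element, and 0 per bond to carbon.
C1 has one bond to C (0), one bond to O (+1), a double bond to O (2×+1 = +2).
Oxidation state = 0 + 1 + 2 = +3.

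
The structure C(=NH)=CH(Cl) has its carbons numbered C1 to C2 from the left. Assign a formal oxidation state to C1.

+2

Assign +1 per bond to O/N/halogen, −1 per bond to H or an electropositive element, and 0 per bond to carbon.
C1 has a double bond to C (2×0 = 0), a double bond to N (2×+1 = +2).
Oxidation state = 0 + 2 = +2.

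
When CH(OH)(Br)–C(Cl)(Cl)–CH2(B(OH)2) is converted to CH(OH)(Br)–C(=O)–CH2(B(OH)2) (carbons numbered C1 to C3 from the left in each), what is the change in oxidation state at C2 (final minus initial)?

Before: C2 has 2 bonds to C, 2 bonds to Cl → oxidation state +2.
After: C2 has 2 bonds to C, 2 bonds to O → oxidation state +2.
Δ = +2 − (+2) = 0, so no net redox change at C2.

0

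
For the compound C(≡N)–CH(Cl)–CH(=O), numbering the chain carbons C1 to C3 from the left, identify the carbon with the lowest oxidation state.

C2

Count +1 for every bond to an atom more electronegative than carbon and −1 for every bond to one less electronegative; C–C bonds are 0. Tallying each carbon:
C1: 1C, 3N → 0 + 3 = +3
C2: 2C, 1H, 1Cl → 0 − 1 + 1 = 0
C3: 1C, 1H, 2O → 0 − 1 + 2 = +1
The most reduced carbon is C2 at 0.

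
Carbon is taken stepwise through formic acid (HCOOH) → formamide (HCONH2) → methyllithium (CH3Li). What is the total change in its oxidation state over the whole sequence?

Carbon oxidation states along the series — formic acid: +2, formamide: +2, methyllithium: -4.
Net change = -4 − (+2) = -6.

-6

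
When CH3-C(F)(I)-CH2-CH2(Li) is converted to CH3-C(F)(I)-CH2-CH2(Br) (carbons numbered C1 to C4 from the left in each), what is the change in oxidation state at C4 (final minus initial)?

Before: C4 has 1 bond to C, 2 bonds to H, 1 bond to Li → oxidation state -3.
After: C4 has 1 bond to C, 2 bonds to H, 1 bond to Br → oxidation state -1.
Δ = -1 − (-3) = +2, so this is an oxidation at C4.

+2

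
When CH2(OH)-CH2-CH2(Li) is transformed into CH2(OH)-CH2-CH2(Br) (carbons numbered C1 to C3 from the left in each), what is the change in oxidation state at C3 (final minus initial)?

Before: C3 has 1 bond to C, 2 bonds to H, 1 bond to Li → oxidation state -3.
After: C3 has 1 bond to C, 2 bonds to H, 1 bond to Br → oxidation state -1.
Δ = -1 − (-3) = +2, so this is an oxidation at C3.

+2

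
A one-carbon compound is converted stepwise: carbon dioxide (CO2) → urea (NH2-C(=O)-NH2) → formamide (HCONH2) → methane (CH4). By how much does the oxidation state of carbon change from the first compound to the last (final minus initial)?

-8

Carbon oxidation states along the series — carbon dioxide: +4, urea: +4, formamide: +2, methane: -4.
Net change = -4 − (+4) = -8.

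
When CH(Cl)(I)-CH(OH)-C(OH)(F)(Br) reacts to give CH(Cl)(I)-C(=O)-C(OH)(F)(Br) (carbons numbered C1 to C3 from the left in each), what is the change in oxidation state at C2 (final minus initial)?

+2

Before: C2 has 2 bonds to C, 1 bond to H, 1 bond to O → oxidation state 0.
After: C2 has 2 bonds to C, 2 bonds to O → oxidation state +2.
Δ = +2 − (0) = +2, so this is an oxidation at C2.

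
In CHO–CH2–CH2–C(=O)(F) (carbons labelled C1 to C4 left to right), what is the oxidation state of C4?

+3

Bonds to more-electronegative neighbours contribute +1 each, bonds to H or metals contribute −1 each, and C–C bonds contribute 0.
C4 has one bond to C (0), a double bond to O (2×+1 = +2), one bond to F (+1).
Oxidation state = 0 + 2 + 1 = +3.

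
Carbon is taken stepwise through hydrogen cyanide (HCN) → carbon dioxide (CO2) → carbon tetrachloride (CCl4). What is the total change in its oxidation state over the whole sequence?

+2

Carbon oxidation states along the series — hydrogen cyanide: +2, carbon dioxide: +4, carbon tetrachloride: +4.
Net change = +4 − (+2) = +2.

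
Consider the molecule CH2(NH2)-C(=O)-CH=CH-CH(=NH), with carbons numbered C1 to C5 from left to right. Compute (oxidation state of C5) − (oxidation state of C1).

C5: 1C, 1H, 2N → 0 − 1 + 2 = +1
C1: 1C, 2H, 1N → 0 − 2 + 1 = -1
Difference: +1 − (-1) = +2.

+2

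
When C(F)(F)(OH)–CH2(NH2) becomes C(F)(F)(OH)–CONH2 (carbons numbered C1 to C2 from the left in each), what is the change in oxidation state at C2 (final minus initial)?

+4

Before: C2 has 1 bond to C, 2 bonds to H, 1 bond to N → oxidation state -1.
After: C2 has 1 bond to C, 2 bonds to O, 1 bond to N → oxidation state +3.
Δ = +3 − (-1) = +4, so this is an oxidation at C2.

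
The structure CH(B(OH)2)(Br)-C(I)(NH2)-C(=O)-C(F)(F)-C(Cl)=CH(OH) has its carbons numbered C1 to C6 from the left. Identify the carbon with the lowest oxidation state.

Tallying each carbon's bonds:
C1: 1C, 1H, 1Br, 1B → 0 − 1 + 1 − 1 = -1
C2: 2C, 1N, 1I → 0 + 1 + 1 = +2
C3: 2C, 2O → 0 + 2 = +2
C4: 2C, 2F → 0 + 2 = +2
C5: 3C, 1Cl → 0 + 1 = +1
C6: 2C, 1H, 1O → 0 − 1 + 1 = 0
The most reduced carbon is C1 at -1.

C1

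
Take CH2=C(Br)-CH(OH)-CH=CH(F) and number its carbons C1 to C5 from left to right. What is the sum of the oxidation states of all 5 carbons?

Tallying each carbon's bonds:
C1: 2C, 2H → 0 − 2 = -2
C2: 3C, 1Br → 0 + 1 = +1
C3: 2C, 1H, 1O → 0 − 1 + 1 = 0
C4: 3C, 1H → 0 − 1 = -1
C5: 2C, 1H, 1F → 0 − 1 + 1 = 0
Sum = -2 + 1 + 0 − 1 + 0 = -2.

-2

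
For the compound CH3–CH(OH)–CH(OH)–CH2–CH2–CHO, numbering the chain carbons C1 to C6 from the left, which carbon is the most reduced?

Count +1 for every bond to an atom more electronegative than carbon and −1 for every bond to one less electronegative; C–C bonds are 0. Tallying each carbon:
C1: 1C, 3H → 0 − 3 = -3
C2: 2C, 1H, 1O → 0 − 1 + 1 = 0
C3: 2C, 1H, 1O → 0 − 1 + 1 = 0
C4: 2C, 2H → 0 − 2 = -2
C5: 2C, 2H → 0 − 2 = -2
C6: 1C, 1H, 2O → 0 − 1 + 2 = +1
The most reduced carbon is C1 at -3.

C1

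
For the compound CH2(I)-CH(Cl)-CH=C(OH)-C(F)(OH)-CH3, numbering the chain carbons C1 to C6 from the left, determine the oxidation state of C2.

Each bond to a more electronegative atom (O, N, halogen) counts +1, each bond to a less electronegative atom (H, metal, B, Si) counts −1, and each C–C bond counts 0.
C2 has one bond to C (0), one bond to C (0), one bond to Cl (+1), one bond to H (-1).
Oxidation state = 0 + 0 + 1 − 1 = 0.

0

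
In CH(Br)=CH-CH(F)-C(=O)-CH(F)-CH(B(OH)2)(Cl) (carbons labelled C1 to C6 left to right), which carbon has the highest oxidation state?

C4

Count +1 for every bond to an atom more electronegative than carbon and −1 for every bond to one less electronegative; C–C bonds are 0. Tallying each carbon:
C1: 2C, 1H, 1Br → 0 − 1 + 1 = 0
C2: 3C, 1H → 0 − 1 = -1
C3: 2C, 1H, 1F → 0 − 1 + 1 = 0
C4: 2C, 2O → 0 + 2 = +2
C5: 2C, 1H, 1F → 0 − 1 + 1 = 0
C6: 1C, 1H, 1Cl, 1B → 0 − 1 + 1 − 1 = -1
The most oxidised carbon is C4 at +2.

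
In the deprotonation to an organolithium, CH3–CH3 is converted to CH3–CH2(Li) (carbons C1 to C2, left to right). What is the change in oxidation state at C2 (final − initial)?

Before: C2 has 1 bond to C, 3 bonds to H → oxidation state -3.
After: C2 has 1 bond to C, 2 bonds to H, 1 bond to Li → oxidation state -3.
Δ = -3 − (-3) = 0, so no net redox change at C2.

0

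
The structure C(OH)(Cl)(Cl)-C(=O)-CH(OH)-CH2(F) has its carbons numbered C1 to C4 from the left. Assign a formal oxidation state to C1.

C1 has one bond to C (0), one bond to O (+1), one bond to Cl (+1), one bond to Cl (+1).
Oxidation state = 0 + 1 + 1 + 1 = +3.

+3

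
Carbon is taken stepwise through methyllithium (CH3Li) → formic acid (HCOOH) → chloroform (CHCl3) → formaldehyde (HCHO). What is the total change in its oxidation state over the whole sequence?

+4

Carbon oxidation states along the series — methyllithium: -4, formic acid: +2, chloroform: +2, formaldehyde: 0.
Net change = 0 − (-4) = +4.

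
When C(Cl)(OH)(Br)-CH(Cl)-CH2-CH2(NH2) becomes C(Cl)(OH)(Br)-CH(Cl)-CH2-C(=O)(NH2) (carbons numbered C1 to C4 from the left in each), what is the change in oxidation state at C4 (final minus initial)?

Before: C4 has 1 bond to C, 2 bonds to H, 1 bond to N → oxidation state -1.
After: C4 has 1 bond to C, 2 bonds to O, 1 bond to N → oxidation state +3.
Δ = +3 − (-1) = +4, so this is an oxidation at C4.

+4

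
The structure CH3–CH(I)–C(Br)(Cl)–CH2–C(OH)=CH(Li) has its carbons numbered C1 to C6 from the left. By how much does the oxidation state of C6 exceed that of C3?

C6: 2C, 1H, 1Li → 0 − 1 − 1 = -2
C3: 2C, 1Cl, 1Br → 0 + 1 + 1 = +2
Difference: -2 − (+2) = -4.

-4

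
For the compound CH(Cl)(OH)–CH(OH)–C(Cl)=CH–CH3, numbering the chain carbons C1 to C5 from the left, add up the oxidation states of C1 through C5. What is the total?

-2

Assign +1 per bond to O/N/halogen, −1 per bond to H or an electropositive element, and 0 per bond to carbon. Tallying each carbon:
C1: 1C, 1H, 1O, 1Cl → 0 − 1 + 1 + 1 = +1
C2: 2C, 1H, 1O → 0 − 1 + 1 = 0
C3: 3C, 1Cl → 0 + 1 = +1
C4: 3C, 1H → 0 − 1 = -1
C5: 1C, 3H → 0 − 3 = -3
Sum = +1 + 0 + 1 − 1 − 3 = -2.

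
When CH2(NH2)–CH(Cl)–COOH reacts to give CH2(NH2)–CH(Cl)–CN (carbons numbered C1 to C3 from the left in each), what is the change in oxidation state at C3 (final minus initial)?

Before: C3 has 1 bond to C, 3 bonds to O → oxidation state +3.
After: C3 has 1 bond to C, 3 bonds to N → oxidation state +3.
Δ = +3 − (+3) = 0, so no net redox change at C3.

0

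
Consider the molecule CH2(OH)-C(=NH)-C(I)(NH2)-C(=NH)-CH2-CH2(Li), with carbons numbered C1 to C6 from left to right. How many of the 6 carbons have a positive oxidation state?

3

Each bond to a more electronegative atom (O, N, halogen) counts +1, each bond to a less electronegative atom (H, metal, B, Si) counts −1, and each C–C bond counts 0. Tallying each carbon:
C1: 1C, 2H, 1O → 0 − 2 + 1 = -1
C2: 2C, 2N → 0 + 2 = +2
C3: 2C, 1N, 1I → 0 + 1 + 1 = +2
C4: 2C, 2N → 0 + 2 = +2
C5: 2C, 2H → 0 − 2 = -2
C6: 1C, 2H, 1Li → 0 − 2 − 1 = -3
3 carbons (C2, C3, C4) meet the condition.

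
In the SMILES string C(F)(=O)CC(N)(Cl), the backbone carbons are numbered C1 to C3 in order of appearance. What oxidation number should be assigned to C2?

-2

C2 has one bond to C (0), one bond to C (0), one bond to H (-1), one bond to H (-1).
Oxidation state = 0 + 0 − 1 − 1 = -2.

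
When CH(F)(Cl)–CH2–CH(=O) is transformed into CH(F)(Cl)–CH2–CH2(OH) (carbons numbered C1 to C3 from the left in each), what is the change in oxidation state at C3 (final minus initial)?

Before: C3 has 1 bond to C, 1 bond to H, 2 bonds to O → oxidation state +1.
After: C3 has 1 bond to C, 2 bonds to H, 1 bond to O → oxidation state -1.
Δ = -1 − (+1) = -2, so this is a reduction at C3.

-2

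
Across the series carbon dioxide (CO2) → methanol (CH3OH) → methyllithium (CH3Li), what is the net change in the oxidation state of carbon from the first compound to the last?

-8

Carbon oxidation states along the series — carbon dioxide: +4, methanol: -2, methyllithium: -4.
Net change = -4 − (+4) = -8.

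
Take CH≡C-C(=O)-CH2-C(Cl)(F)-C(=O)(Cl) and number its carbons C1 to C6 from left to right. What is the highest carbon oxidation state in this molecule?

Tallying each carbon's bonds:
C1: 3C, 1H → 0 − 1 = -1
C2: 4C → 0 = 0
C3: 2C, 2O → 0 + 2 = +2
C4: 2C, 2H → 0 − 2 = -2
C5: 2C, 1F, 1Cl → 0 + 1 + 1 = +2
C6: 1C, 2O, 1Cl → 0 + 2 + 1 = +3
The highest value is +3.

+3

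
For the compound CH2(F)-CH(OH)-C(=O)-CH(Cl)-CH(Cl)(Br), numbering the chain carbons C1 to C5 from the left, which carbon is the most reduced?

C1

Tallying each carbon's bonds:
C1: 1C, 2H, 1F → 0 − 2 + 1 = -1
C2: 2C, 1H, 1O → 0 − 1 + 1 = 0
C3: 2C, 2O → 0 + 2 = +2
C4: 2C, 1H, 1Cl → 0 − 1 + 1 = 0
C5: 1C, 1H, 1Cl, 1Br → 0 − 1 + 1 + 1 = +1
The most reduced carbon is C1 at -1.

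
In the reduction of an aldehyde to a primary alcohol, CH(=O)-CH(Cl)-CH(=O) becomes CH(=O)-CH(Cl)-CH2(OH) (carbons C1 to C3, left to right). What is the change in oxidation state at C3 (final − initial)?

-2

Before: C3 has 1 bond to C, 1 bond to H, 2 bonds to O → oxidation state +1.
After: C3 has 1 bond to C, 2 bonds to H, 1 bond to O → oxidation state -1.
Δ = -1 − (+1) = -2, so this is a reduction at C3.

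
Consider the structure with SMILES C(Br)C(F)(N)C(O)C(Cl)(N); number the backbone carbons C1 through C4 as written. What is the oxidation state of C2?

C2 has one bond to C (0), one bond to C (0), one bond to F (+1), one bond to N (+1).
Oxidation state = 0 + 0 + 1 + 1 = +2.

+2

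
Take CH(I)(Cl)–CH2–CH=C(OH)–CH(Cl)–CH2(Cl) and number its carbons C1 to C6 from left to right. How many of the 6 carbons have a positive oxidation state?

2

Tallying each carbon's bonds:
C1: 1C, 1H, 1Cl, 1I → 0 − 1 + 1 + 1 = +1
C2: 2C, 2H → 0 − 2 = -2
C3: 3C, 1H → 0 − 1 = -1
C4: 3C, 1O → 0 + 1 = +1
C5: 2C, 1H, 1Cl → 0 − 1 + 1 = 0
C6: 1C, 2H, 1Cl → 0 − 2 + 1 = -1
2 carbons (C1, C4) meet the condition.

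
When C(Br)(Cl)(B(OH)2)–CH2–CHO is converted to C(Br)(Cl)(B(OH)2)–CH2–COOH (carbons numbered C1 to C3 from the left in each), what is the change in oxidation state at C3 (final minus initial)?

Before: C3 has 1 bond to C, 1 bond to H, 2 bonds to O → oxidation state +1.
After: C3 has 1 bond to C, 3 bonds to O → oxidation state +3.
Δ = +3 − (+1) = +2, so this is an oxidation at C3.

+2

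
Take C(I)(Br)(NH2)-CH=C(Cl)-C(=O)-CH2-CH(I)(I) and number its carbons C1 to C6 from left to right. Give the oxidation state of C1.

+3

C1 has one bond to C (0), one bond to I (+1), one bond to Br (+1), one bond to N (+1).
Oxidation state = 0 + 1 + 1 + 1 = +3.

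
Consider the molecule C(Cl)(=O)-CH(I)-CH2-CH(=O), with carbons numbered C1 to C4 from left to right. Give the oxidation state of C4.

Count +1 for every bond to an atom more electronegative than carbon and −1 for every bond to one less electronegative; C–C bonds are 0.
C4 has one bond to C (0), one bond to H (-1), a double bond to O (2×+1 = +2).
Oxidation state = 0 − 1 + 2 = +1.

+1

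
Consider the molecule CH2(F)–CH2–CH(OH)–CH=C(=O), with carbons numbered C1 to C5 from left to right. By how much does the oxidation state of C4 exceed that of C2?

+1

C4: 3C, 1H → 0 − 1 = -1
C2: 2C, 2H → 0 − 2 = -2
Difference: -1 − (-2) = +1.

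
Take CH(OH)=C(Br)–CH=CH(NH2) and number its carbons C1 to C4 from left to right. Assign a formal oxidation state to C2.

+1

Each bond to a more electronegative atom (O, N, halogen) counts +1, each bond to a less electronegative atom (H, metal, B, Si) counts −1, and each C–C bond counts 0.
C2 has a double bond to C (2×0 = 0), one bond to C (0), one bond to Br (+1).
Oxidation state = 0 + 0 + 1 = +1.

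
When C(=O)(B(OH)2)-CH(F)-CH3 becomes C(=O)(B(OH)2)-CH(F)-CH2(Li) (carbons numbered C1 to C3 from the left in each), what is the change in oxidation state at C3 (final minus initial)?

0

Before: C3 has 1 bond to C, 3 bonds to H → oxidation state -3.
After: C3 has 1 bond to C, 2 bonds to H, 1 bond to Li → oxidation state -3.
Δ = -3 − (-3) = 0, so no net redox change at C3.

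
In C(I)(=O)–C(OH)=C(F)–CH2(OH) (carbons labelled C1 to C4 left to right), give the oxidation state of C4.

-1

Count +1 for every bond to an atom more electronegative than carbon and −1 for every bond to one less electronegative; C–C bonds are 0.
C4 has one bond to C (0), one bond to H (-1), one bond to O (+1), one bond to H (-1).
Oxidation state = 0 − 1 + 1 − 1 = -1.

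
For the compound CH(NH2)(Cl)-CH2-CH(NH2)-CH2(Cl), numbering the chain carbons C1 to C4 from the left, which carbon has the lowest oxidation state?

Assign +1 per bond to O/N/halogen, −1 per bond to H or an electropositive element, and 0 per bond to carbon. Tallying each carbon:
C1: 1C, 1H, 1N, 1Cl → 0 − 1 + 1 + 1 = +1
C2: 2C, 2H → 0 − 2 = -2
C3: 2C, 1H, 1N → 0 − 1 + 1 = 0
C4: 1C, 2H, 1Cl → 0 − 2 + 1 = -1
The most reduced carbon is C2 at -2.

C2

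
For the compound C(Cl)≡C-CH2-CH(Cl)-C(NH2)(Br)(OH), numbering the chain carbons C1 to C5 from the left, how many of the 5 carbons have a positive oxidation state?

2

Tallying each carbon's bonds:
C1: 3C, 1Cl → 0 + 1 = +1
C2: 4C → 0 = 0
C3: 2C, 2H → 0 − 2 = -2
C4: 2C, 1H, 1Cl → 0 − 1 + 1 = 0
C5: 1C, 1O, 1N, 1Br → 0 + 1 + 1 + 1 = +3
2 carbons (C1, C5) meet the condition.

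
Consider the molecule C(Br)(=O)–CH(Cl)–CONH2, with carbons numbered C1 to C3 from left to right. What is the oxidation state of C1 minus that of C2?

+3

C1: 1C, 2O, 1Br → 0 + 2 + 1 = +3
C2: 2C, 1H, 1Cl → 0 − 1 + 1 = 0
Difference: +3 − (0) = +3.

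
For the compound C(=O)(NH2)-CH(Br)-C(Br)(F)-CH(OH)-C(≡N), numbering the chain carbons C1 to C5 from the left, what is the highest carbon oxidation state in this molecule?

+3

Bonds to more-electronegative neighbours contribute +1 each, bonds to H or metals contribute −1 each, and C–C bonds contribute 0. Tallying each carbon:
C1: 1C, 2O, 1N → 0 + 2 + 1 = +3
C2: 2C, 1H, 1Br → 0 − 1 + 1 = 0
C3: 2C, 1F, 1Br → 0 + 1 + 1 = +2
C4: 2C, 1H, 1O → 0 − 1 + 1 = 0
C5: 1C, 3N → 0 + 3 = +3
The highest value is +3.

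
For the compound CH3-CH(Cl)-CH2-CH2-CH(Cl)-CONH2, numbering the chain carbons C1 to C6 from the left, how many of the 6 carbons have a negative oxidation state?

3

Tallying each carbon's bonds:
C1: 1C, 3H → 0 − 3 = -3
C2: 2C, 1H, 1Cl → 0 − 1 + 1 = 0
C3: 2C, 2H → 0 − 2 = -2
C4: 2C, 2H → 0 − 2 = -2
C5: 2C, 1H, 1Cl → 0 − 1 + 1 = 0
C6: 1C, 2O, 1N → 0 + 2 + 1 = +3
3 carbons (C1, C3, C4) meet the condition.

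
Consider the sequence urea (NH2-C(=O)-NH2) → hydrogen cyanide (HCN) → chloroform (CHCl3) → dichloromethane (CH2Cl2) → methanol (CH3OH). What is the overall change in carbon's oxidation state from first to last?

-6

Carbon oxidation states along the series — urea: +4, hydrogen cyanide: +2, chloroform: +2, dichloromethane: 0, methanol: -2.
Net change = -2 − (+4) = -6.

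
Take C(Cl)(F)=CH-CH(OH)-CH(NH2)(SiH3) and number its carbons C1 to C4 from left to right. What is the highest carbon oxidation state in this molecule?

+2

Bonds to more-electronegative neighbours contribute +1 each, bonds to H or metals contribute −1 each, and C–C bonds contribute 0. Tallying each carbon:
C1: 2C, 1F, 1Cl → 0 + 1 + 1 = +2
C2: 3C, 1H → 0 − 1 = -1
C3: 2C, 1H, 1O → 0 − 1 + 1 = 0
C4: 1C, 1H, 1N, 1Si → 0 − 1 + 1 − 1 = -1
The highest value is +2.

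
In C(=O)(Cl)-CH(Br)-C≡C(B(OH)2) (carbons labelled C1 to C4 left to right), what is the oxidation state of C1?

+3

Bonds to more-electronegative neighbours contribute +1 each, bonds to H or metals contribute −1 each, and C–C bonds contribute 0.
C1 has one bond to C (0), a double bond to O (2×+1 = +2), one bond to Cl (+1).
Oxidation state = 0 + 2 + 1 = +3.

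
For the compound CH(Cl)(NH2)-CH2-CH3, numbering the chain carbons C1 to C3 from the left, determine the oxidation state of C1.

C1 has one bond to C (0), one bond to H (-1), one bond to Cl (+1), one bond to N (+1).
Oxidation state = 0 − 1 + 1 + 1 = +1.

+1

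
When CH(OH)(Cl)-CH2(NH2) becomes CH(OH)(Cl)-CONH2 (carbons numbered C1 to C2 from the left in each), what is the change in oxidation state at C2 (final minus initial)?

Before: C2 has 1 bond to C, 2 bonds to H, 1 bond to N → oxidation state -1.
After: C2 has 1 bond to C, 2 bonds to O, 1 bond to N → oxidation state +3.
Δ = +3 − (-1) = +4, so this is an oxidation at C2.

+4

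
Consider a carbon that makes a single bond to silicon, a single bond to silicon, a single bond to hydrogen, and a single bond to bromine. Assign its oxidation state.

-2

Each bond to a more electronegative atom (O, N, halogen) counts +1, each bond to a less electronegative atom (H, metal, B, Si) counts −1, and each C–C bond counts 0.
The carbon has one bond to H (-1), one bond to Si (-1), one bond to Si (-1), one bond to Br (+1).
Oxidation state = -1 − 1 − 1 + 1 = -2.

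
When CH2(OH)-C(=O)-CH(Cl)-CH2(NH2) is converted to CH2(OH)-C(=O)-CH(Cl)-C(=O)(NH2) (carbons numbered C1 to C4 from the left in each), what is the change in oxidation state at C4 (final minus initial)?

Before: C4 has 1 bond to C, 2 bonds to H, 1 bond to N → oxidation state -1.
After: C4 has 1 bond to C, 2 bonds to O, 1 bond to N → oxidation state +3.
Δ = +3 − (-1) = +4, so this is an oxidation at C4.

+4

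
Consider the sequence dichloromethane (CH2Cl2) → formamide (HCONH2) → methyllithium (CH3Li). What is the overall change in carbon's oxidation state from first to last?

Carbon oxidation states along the series — dichloromethane: 0, formamide: +2, methyllithium: -4.
Net change = -4 − (0) = -4.

-4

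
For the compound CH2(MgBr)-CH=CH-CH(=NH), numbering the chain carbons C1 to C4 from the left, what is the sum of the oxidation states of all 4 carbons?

-4

Tallying each carbon's bonds:
C1: 1C, 2H, 1Mg → 0 − 2 − 1 = -3
C2: 3C, 1H → 0 − 1 = -1
C3: 3C, 1H → 0 − 1 = -1
C4: 1C, 1H, 2N → 0 − 1 + 2 = +1
Sum = -3 − 1 − 1 + 1 = -4.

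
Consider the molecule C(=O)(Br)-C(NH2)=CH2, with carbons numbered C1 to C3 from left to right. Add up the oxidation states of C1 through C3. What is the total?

Tallying each carbon's bonds:
C1: 1C, 2O, 1Br → 0 + 2 + 1 = +3
C2: 3C, 1N → 0 + 1 = +1
C3: 2C, 2H → 0 − 2 = -2
Sum = +3 + 1 − 2 = +2.

+2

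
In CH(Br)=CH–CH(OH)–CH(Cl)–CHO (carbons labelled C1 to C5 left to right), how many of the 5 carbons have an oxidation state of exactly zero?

3

Bonds to more-electronegative neighbours contribute +1 each, bonds to H or metals contribute −1 each, and C–C bonds contribute 0. Tallying each carbon:
C1: 2C, 1H, 1Br → 0 − 1 + 1 = 0
C2: 3C, 1H → 0 − 1 = -1
C3: 2C, 1H, 1O → 0 − 1 + 1 = 0
C4: 2C, 1H, 1Cl → 0 − 1 + 1 = 0
C5: 1C, 1H, 2O → 0 − 1 + 2 = +1
3 carbons (C1, C3, C4) meet the condition.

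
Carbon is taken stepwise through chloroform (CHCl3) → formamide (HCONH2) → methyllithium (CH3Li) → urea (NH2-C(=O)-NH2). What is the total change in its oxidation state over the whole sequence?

+2

Carbon oxidation states along the series — chloroform: +2, formamide: +2, methyllithium: -4, urea: +4.
Net change = +4 − (+2) = +2.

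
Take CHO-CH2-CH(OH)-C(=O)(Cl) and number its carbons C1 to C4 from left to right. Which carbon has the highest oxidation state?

Bonds to more-electronegative neighbours contribute +1 each, bonds to H or metals contribute −1 each, and C–C bonds contribute 0. Tallying each carbon:
C1: 1C, 1H, 2O → 0 − 1 + 2 = +1
C2: 2C, 2H → 0 − 2 = -2
C3: 2C, 1H, 1O → 0 − 1 + 1 = 0
C4: 1C, 2O, 1Cl → 0 + 2 + 1 = +3
The most oxidised carbon is C4 at +3.

C4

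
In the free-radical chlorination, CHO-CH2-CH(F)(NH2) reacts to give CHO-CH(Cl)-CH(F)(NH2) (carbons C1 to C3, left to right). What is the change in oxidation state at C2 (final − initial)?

Before: C2 has 2 bonds to C, 2 bonds to H → oxidation state -2.
After: C2 has 2 bonds to C, 1 bond to H, 1 bond to Cl → oxidation state 0.
Δ = 0 − (-2) = +2, so this is an oxidation at C2.

+2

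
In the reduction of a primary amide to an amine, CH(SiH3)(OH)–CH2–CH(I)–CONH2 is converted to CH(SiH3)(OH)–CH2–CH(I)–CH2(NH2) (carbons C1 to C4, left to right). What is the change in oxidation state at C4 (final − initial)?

Before: C4 has 1 bond to C, 2 bonds to O, 1 bond to N → oxidation state +3.
After: C4 has 1 bond to C, 2 bonds to H, 1 bond to N → oxidation state -1.
Δ = -1 − (+3) = -4, so this is a reduction at C4.

-4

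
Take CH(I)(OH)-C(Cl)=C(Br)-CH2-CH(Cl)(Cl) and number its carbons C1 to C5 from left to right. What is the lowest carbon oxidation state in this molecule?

-2

Count +1 for every bond to an atom more electronegative than carbon and −1 for every bond to one less electronegative; C–C bonds are 0. Tallying each carbon:
C1: 1C, 1H, 1O, 1I → 0 − 1 + 1 + 1 = +1
C2: 3C, 1Cl → 0 + 1 = +1
C3: 3C, 1Br → 0 + 1 = +1
C4: 2C, 2H → 0 − 2 = -2
C5: 1C, 1H, 2Cl → 0 − 1 + 2 = +1
The lowest value is -2.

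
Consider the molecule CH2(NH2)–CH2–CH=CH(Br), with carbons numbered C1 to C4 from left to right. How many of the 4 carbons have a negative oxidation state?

3

Tallying each carbon's bonds:
C1: 1C, 2H, 1N → 0 − 2 + 1 = -1
C2: 2C, 2H → 0 − 2 = -2
C3: 3C, 1H → 0 − 1 = -1
C4: 2C, 1H, 1Br → 0 − 1 + 1 = 0
3 carbons (C1, C2, C3) meet the condition.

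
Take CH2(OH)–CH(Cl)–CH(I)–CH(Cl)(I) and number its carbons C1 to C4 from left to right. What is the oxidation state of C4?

Assign +1 per bond to O/N/halogen, −1 per bond to H or an electropositive element, and 0 per bond to carbon.
C4 has one bond to C (0), one bond to Cl (+1), one bond to I (+1), one bond to H (-1).
Oxidation state = 0 + 1 + 1 − 1 = +1.

+1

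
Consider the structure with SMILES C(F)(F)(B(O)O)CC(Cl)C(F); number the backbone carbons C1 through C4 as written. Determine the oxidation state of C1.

+1

C1 has one bond to C (0), one bond to F (+1), one bond to F (+1), one bond to B (-1).
Oxidation state = 0 + 1 + 1 − 1 = +1.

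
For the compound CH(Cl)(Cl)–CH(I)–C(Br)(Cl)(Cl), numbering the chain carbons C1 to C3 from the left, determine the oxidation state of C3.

+3

Bonds to more-electronegative neighbours contribute +1 each, bonds to H or metals contribute −1 each, and C–C bonds contribute 0.
C3 has one bond to C (0), one bond to Br (+1), one bond to Cl (+1), one bond to Cl (+1).
Oxidation state = 0 + 1 + 1 + 1 = +3.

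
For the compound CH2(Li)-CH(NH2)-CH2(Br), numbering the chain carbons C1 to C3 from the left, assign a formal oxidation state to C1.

-3

Assign +1 per bond to O/N/halogen, −1 per bond to H or an electropositive element, and 0 per bond to carbon.
C1 has one bond to C (0), one bond to H (-1), one bond to H (-1), one bond to Li (-1).
Oxidation state = 0 − 1 − 1 − 1 = -3.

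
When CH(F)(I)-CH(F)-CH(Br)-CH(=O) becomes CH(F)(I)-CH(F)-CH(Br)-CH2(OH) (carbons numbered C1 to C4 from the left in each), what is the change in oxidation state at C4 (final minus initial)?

-2

Before: C4 has 1 bond to C, 1 bond to H, 2 bonds to O → oxidation state +1.
After: C4 has 1 bond to C, 2 bonds to H, 1 bond to O → oxidation state -1.
Δ = -1 − (+1) = -2, so this is a reduction at C4.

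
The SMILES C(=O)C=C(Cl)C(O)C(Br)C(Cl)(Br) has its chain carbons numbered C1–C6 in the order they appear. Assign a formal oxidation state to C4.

0

Bonds to more-electronegative neighbours contribute +1 each, bonds to H or metals contribute −1 each, and C–C bonds contribute 0.
C4 has one bond to C (0), one bond to C (0), one bond to H (-1), one bond to O (+1).
Oxidation state = 0 + 0 − 1 + 1 = 0.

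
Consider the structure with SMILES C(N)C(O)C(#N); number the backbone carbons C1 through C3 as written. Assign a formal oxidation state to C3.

Assign +1 per bond to O/N/halogen, −1 per bond to H or an electropositive element, and 0 per bond to carbon.
C3 has one bond to C (0), a triple bond to N (3×+1 = +3).
Oxidation state = 0 + 3 = +3.

+3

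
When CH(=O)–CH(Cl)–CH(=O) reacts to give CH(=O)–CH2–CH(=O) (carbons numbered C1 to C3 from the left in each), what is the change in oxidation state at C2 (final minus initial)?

Before: C2 has 2 bonds to C, 1 bond to H, 1 bond to Cl → oxidation state 0.
After: C2 has 2 bonds to C, 2 bonds to H → oxidation state -2.
Δ = -2 − (0) = -2, so this is a reduction at C2.

-2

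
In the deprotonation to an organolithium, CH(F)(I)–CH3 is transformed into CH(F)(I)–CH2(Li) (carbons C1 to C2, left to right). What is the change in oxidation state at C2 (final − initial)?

Before: C2 has 1 bond to C, 3 bonds to H → oxidation state -3.
After: C2 has 1 bond to C, 2 bonds to H, 1 bond to Li → oxidation state -3.
Δ = -3 − (-3) = 0, so no net redox change at C2.

0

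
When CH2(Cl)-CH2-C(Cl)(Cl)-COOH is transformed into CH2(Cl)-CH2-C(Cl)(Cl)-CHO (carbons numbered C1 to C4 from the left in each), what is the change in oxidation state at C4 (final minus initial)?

-2

Before: C4 has 1 bond to C, 3 bonds to O → oxidation state +3.
After: C4 has 1 bond to C, 1 bond to H, 2 bonds to O → oxidation state +1.
Δ = +1 − (+3) = -2, so this is a reduction at C4.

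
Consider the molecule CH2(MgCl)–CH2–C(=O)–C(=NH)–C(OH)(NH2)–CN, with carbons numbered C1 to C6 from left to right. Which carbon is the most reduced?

C1

Tallying each carbon's bonds:
C1: 1C, 2H, 1Mg → 0 − 2 − 1 = -3
C2: 2C, 2H → 0 − 2 = -2
C3: 2C, 2O → 0 + 2 = +2
C4: 2C, 2N → 0 + 2 = +2
C5: 2C, 1O, 1N → 0 + 1 + 1 = +2
C6: 1C, 3N → 0 + 3 = +3
The most reduced carbon is C1 at -3.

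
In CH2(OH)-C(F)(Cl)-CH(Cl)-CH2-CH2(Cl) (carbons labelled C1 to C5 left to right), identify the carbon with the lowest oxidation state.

Tallying each carbon's bonds:
C1: 1C, 2H, 1O → 0 − 2 + 1 = -1
C2: 2C, 1F, 1Cl → 0 + 1 + 1 = +2
C3: 2C, 1H, 1Cl → 0 − 1 + 1 = 0
C4: 2C, 2H → 0 − 2 = -2
C5: 1C, 2H, 1Cl → 0 − 2 + 1 = -1
The most reduced carbon is C4 at -2.

C4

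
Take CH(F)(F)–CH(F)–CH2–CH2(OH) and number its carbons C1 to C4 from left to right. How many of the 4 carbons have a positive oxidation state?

Tallying each carbon's bonds:
C1: 1C, 1H, 2F → 0 − 1 + 2 = +1
C2: 2C, 1H, 1F → 0 − 1 + 1 = 0
C3: 2C, 2H → 0 − 2 = -2
C4: 1C, 2H, 1O → 0 − 2 + 1 = -1
1 carbon (C1) meets the condition.

1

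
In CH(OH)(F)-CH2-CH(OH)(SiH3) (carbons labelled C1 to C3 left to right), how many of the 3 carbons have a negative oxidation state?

2

Tallying each carbon's bonds:
C1: 1C, 1H, 1O, 1F → 0 − 1 + 1 + 1 = +1
C2: 2C, 2H → 0 − 2 = -2
C3: 1C, 1H, 1O, 1Si → 0 − 1 + 1 − 1 = -1
2 carbons (C2, C3) meet the condition.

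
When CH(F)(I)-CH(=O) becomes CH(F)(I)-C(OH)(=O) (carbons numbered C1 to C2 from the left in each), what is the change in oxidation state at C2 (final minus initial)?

Before: C2 has 1 bond to C, 1 bond to H, 2 bonds to O → oxidation state +1.
After: C2 has 1 bond to C, 3 bonds to O → oxidation state +3.
Δ = +3 − (+1) = +2, so this is an oxidation at C2.

+2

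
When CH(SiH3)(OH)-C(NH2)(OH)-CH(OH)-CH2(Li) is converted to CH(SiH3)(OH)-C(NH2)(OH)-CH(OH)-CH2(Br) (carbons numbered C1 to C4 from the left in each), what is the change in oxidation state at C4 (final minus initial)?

Before: C4 has 1 bond to C, 2 bonds to H, 1 bond to Li → oxidation state -3.
After: C4 has 1 bond to C, 2 bonds to H, 1 bond to Br → oxidation state -1.
Δ = -1 − (-3) = +2, so this is an oxidation at C4.

+2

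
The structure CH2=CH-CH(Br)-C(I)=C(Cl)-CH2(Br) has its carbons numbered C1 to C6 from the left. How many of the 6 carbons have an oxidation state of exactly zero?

1

Tallying each carbon's bonds:
C1: 2C, 2H → 0 − 2 = -2
C2: 3C, 1H → 0 − 1 = -1
C3: 2C, 1H, 1Br → 0 − 1 + 1 = 0
C4: 3C, 1I → 0 + 1 = +1
C5: 3C, 1Cl → 0 + 1 = +1
C6: 1C, 2H, 1Br → 0 − 2 + 1 = -1
1 carbon (C3) meets the condition.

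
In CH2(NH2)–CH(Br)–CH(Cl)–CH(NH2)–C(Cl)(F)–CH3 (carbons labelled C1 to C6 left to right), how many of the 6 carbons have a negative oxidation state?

2

Assign +1 per bond to O/N/halogen, −1 per bond to H or an electropositive element, and 0 per bond to carbon. Tallying each carbon:
C1: 1C, 2H, 1N → 0 − 2 + 1 = -1
C2: 2C, 1H, 1Br → 0 − 1 + 1 = 0
C3: 2C, 1H, 1Cl → 0 − 1 + 1 = 0
C4: 2C, 1H, 1N → 0 − 1 + 1 = 0
C5: 2C, 1F, 1Cl → 0 + 1 + 1 = +2
C6: 1C, 3H → 0 − 3 = -3
2 carbons (C1, C6) meet the condition.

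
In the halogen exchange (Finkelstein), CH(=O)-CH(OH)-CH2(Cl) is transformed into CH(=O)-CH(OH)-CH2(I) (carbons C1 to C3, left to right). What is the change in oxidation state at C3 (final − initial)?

Before: C3 has 1 bond to C, 2 bonds to H, 1 bond to Cl → oxidation state -1.
After: C3 has 1 bond to C, 2 bonds to H, 1 bond to I → oxidation state -1.
Δ = -1 − (-1) = 0, so no net redox change at C3.

0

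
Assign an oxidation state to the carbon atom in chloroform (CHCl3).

+2

The carbon has one bond to H (-1), one bond to Cl (+1), one bond to Cl (+1), one bond to Cl (+1).
Oxidation state = -1 + 1 + 1 + 1 = +2.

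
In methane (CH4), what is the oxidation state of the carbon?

Assign +1 per bond to O/N/halogen, −1 per bond to H or an electropositive element, and 0 per bond to carbon.
The carbon has one bond to H (-1), one bond to H (-1), one bond to H (-1), one bond to H (-1).
Oxidation state = -1 − 1 − 1 − 1 = -4.

-4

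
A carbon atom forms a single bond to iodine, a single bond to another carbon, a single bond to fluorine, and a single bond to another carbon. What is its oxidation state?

The carbon has one bond to C (0), one bond to C (0), one bond to I (+1), one bond to F (+1).
Oxidation state = 0 + 0 + 1 + 1 = +2.

+2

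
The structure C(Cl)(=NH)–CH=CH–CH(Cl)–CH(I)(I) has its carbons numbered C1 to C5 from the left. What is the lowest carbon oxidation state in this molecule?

-1

Bonds to more-electronegative neighbours contribute +1 each, bonds to H or metals contribute −1 each, and C–C bonds contribute 0. Tallying each carbon:
C1: 1C, 2N, 1Cl → 0 + 2 + 1 = +3
C2: 3C, 1H → 0 − 1 = -1
C3: 3C, 1H → 0 − 1 = -1
C4: 2C, 1H, 1Cl → 0 − 1 + 1 = 0
C5: 1C, 1H, 2I → 0 − 1 + 2 = +1
The lowest value is -1.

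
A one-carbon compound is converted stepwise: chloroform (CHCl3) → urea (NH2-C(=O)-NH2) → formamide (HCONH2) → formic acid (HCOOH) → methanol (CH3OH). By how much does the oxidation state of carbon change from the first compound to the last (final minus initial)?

-4

Carbon oxidation states along the series — chloroform: +2, urea: +4, formamide: +2, formic acid: +2, methanol: -2.
Net change = -2 − (+2) = -4.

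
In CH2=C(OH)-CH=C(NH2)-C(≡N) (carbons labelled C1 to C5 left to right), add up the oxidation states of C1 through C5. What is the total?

Tallying each carbon's bonds:
C1: 2C, 2H → 0 − 2 = -2
C2: 3C, 1O → 0 + 1 = +1
C3: 3C, 1H → 0 − 1 = -1
C4: 3C, 1N → 0 + 1 = +1
C5: 1C, 3N → 0 + 3 = +3
Sum = -2 + 1 − 1 + 1 + 3 = +2.

+2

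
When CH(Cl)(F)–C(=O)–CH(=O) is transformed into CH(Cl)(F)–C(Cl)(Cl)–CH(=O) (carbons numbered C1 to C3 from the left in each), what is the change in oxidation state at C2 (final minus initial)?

Before: C2 has 2 bonds to C, 2 bonds to O → oxidation state +2.
After: C2 has 2 bonds to C, 2 bonds to Cl → oxidation state +2.
Δ = +2 − (+2) = 0, so no net redox change at C2.

0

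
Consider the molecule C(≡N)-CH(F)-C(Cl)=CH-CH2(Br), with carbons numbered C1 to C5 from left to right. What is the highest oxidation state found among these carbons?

Tallying each carbon's bonds:
C1: 1C, 3N → 0 + 3 = +3
C2: 2C, 1H, 1F → 0 − 1 + 1 = 0
C3: 3C, 1Cl → 0 + 1 = +1
C4: 3C, 1H → 0 − 1 = -1
C5: 1C, 2H, 1Br → 0 − 2 + 1 = -1
The highest value is +3.

+3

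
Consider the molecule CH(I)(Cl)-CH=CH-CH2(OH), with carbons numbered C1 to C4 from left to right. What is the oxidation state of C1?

Bonds to more-electronegative neighbours contribute +1 each, bonds to H or metals contribute −1 each, and C–C bonds contribute 0.
C1 has one bond to C (0), one bond to H (-1), one bond to I (+1), one bond to Cl (+1).
Oxidation state = 0 − 1 + 1 + 1 = +1.

+1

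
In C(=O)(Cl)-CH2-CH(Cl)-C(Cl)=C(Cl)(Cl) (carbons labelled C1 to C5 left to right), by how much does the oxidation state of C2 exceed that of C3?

C2: 2C, 2H → 0 − 2 = -2
C3: 2C, 1H, 1Cl → 0 − 1 + 1 = 0
Difference: -2 − (0) = -2.

-2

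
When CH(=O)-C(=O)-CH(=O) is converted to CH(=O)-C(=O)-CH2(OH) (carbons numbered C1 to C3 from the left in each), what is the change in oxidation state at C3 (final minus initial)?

-2

Before: C3 has 1 bond to C, 1 bond to H, 2 bonds to O → oxidation state +1.
After: C3 has 1 bond to C, 2 bonds to H, 1 bond to O → oxidation state -1.
Δ = -1 − (+1) = -2, so this is a reduction at C3.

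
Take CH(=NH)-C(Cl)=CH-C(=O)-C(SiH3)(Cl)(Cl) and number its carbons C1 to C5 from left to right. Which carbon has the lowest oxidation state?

Tallying each carbon's bonds:
C1: 1C, 1H, 2N → 0 − 1 + 2 = +1
C2: 3C, 1Cl → 0 + 1 = +1
C3: 3C, 1H → 0 − 1 = -1
C4: 2C, 2O → 0 + 2 = +2
C5: 1C, 2Cl, 1Si → 0 + 2 − 1 = +1
The most reduced carbon is C3 at -1.

C3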